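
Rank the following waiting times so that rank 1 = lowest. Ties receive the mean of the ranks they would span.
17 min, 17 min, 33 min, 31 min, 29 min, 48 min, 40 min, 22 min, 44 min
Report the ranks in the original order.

1.5, 1.5, 6, 5, 4, 9, 7, 3, 8

Sorted (ascending): 17, 17, 22, 29, 31, 33, 40, 44, 48
The 2 values of 17 occupy positions 1–2 → average rank (1+2)/2 = 1.5.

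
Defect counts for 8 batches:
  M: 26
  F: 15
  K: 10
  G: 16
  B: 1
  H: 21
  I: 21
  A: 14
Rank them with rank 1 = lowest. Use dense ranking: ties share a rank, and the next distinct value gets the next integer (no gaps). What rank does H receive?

6

Sorted (ascending): 1, 10, 14, 15, 16, 21, 21, 26
The 2 values of 21 share dense rank 6.
Remaining distinct values take the next consecutive integers.
H has value 21 → rank 6.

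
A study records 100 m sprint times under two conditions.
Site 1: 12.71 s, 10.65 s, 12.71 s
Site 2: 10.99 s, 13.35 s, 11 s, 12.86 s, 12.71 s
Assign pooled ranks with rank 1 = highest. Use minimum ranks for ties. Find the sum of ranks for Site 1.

Sorted (descending): 13.35, 12.86, 12.71, 12.71, 12.71, 11, 10.99, 10.65
The 3 values of 12.71 occupy positions 3–5 → each gets rank 3.
Site 1 values → pooled ranks: 12.71→3, 10.65→8, 12.71→3
Rank sum = 3 + 8 + 3 = 14

14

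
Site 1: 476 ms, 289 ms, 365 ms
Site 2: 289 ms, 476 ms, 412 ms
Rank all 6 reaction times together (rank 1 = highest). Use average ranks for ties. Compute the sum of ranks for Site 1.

11

Sorted (descending): 476, 476, 412, 365, 289, 289
The 2 values of 476 occupy positions 1–2 → average rank (1+2)/2 = 1.5.
The 2 values of 289 occupy positions 5–6 → average rank (5+6)/2 = 5.5.
Site 1 values → pooled ranks: 476→1.5, 289→5.5, 365→4
Rank sum = 1.5 + 5.5 + 4 = 11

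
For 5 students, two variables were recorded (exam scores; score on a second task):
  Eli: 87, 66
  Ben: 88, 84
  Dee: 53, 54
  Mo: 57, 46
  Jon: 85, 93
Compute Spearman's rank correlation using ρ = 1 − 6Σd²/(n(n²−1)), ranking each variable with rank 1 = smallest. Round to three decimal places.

Ranks of variable 1: 4, 5, 1, 2, 3
Ranks of variable 2: 3, 4, 2, 1, 5
d = r₁ − r₂: 1, 1, -1, 1, -2
d²: 1, 1, 1, 1, 4; Σd² = 8
ρ = 1 − 6·8/(5·24) = 1 − 48/120 = 0.600

0.600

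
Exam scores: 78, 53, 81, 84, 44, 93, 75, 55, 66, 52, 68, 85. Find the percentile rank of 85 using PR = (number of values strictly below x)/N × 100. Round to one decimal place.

83.3

N = 12.
Strictly below 85: 10. Equal to 85: 1.
PR = 10/12 × 100 = 83.3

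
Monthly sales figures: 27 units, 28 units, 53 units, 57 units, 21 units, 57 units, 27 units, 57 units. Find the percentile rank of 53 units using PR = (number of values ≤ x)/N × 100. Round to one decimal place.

62.5

N = 8.
Strictly below 53: 4. Equal to 53: 1.
PR = 5/8 × 100 = 62.5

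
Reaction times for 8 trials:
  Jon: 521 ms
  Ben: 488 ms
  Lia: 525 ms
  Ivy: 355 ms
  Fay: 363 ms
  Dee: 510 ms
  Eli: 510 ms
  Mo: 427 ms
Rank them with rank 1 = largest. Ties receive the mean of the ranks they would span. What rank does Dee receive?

Sorted (descending): 525, 521, 510, 510, 488, 427, 363, 355
The 2 values of 510 occupy positions 3–4 → average rank (3+4)/2 = 3.5.
Dee has value 510 ms → rank 3.5.

3.5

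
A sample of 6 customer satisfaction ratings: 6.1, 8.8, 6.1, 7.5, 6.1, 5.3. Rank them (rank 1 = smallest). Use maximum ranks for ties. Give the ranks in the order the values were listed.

4, 6, 4, 5, 4, 1

Sorted (ascending): 5.3, 6.1, 6.1, 6.1, 7.5, 8.8
The 3 values of 6.1 occupy positions 2–4 → each gets rank 4.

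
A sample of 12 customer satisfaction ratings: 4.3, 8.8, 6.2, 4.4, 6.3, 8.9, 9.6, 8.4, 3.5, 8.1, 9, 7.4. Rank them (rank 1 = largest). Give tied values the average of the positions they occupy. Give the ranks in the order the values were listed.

Sorted (descending): 9.6, 9, 8.9, 8.8, 8.4, 8.1, 7.4, 6.3, 6.2, 4.4, 4.3, 3.5
No ties — each value takes its position as its rank.

11, 4, 9, 10, 8, 3, 1, 5, 12, 6, 2, 7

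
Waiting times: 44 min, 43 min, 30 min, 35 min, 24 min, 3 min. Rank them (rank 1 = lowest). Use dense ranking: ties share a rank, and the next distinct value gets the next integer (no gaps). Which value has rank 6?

Sorted (ascending): 3, 24, 30, 35, 43, 44
No ties — each value takes its position as its rank.
Rank 6 → value 44.

44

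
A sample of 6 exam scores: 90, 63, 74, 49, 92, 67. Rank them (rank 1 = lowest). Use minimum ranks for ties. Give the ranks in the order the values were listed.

5, 2, 4, 1, 6, 3

Sorted (ascending): 49, 63, 67, 74, 90, 92
No ties — each value takes its position as its rank.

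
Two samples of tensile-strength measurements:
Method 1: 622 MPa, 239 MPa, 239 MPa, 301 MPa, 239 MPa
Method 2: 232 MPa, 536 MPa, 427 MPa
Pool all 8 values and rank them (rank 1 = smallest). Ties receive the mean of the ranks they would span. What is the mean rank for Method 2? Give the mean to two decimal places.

Sorted (ascending): 232, 239, 239, 239, 301, 427, 536, 622
The 3 values of 239 occupy positions 2–4 → average rank 3.
Method 2 values → pooled ranks: 232→1, 536→7, 427→6
Mean rank = (1 + 7 + 6) / 3 = 4.67

4.67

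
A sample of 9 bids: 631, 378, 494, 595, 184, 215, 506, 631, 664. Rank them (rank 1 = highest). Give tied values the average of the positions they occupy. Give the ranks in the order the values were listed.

2.5, 7, 6, 4, 9, 8, 5, 2.5, 1

Sorted (descending): 664, 631, 631, 595, 506, 494, 378, 215, 184
The 2 values of 631 occupy positions 2–3 → average rank (2+3)/2 = 2.5.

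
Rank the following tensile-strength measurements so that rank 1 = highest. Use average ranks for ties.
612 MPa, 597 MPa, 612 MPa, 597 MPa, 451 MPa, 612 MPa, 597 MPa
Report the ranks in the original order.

2, 5, 2, 5, 7, 2, 5

Sorted (descending): 612, 612, 612, 597, 597, 597, 451
The 3 values of 612 occupy positions 1–3 → average rank 2.
The 3 values of 597 occupy positions 4–6 → average rank 5.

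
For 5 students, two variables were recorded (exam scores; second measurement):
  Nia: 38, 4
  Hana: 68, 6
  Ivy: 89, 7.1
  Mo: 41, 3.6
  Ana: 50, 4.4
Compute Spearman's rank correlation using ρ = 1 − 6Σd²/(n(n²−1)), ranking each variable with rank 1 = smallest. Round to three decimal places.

0.900

Ranks of variable 1: 1, 4, 5, 2, 3
Ranks of variable 2: 2, 4, 5, 1, 3
d = r₁ − r₂: -1, 0, 0, 1, 0
d²: 1, 0, 0, 1, 0; Σd² = 2
ρ = 1 − 6·2/(5·24) = 1 − 12/120 = 0.900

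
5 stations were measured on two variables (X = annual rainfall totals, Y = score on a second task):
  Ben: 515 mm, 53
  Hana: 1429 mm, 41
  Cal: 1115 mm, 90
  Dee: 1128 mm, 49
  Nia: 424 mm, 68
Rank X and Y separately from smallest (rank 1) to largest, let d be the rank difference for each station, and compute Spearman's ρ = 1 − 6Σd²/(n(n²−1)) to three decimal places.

Ranks of variable 1: 2, 5, 3, 4, 1
Ranks of variable 2: 3, 1, 5, 2, 4
d = r₁ − r₂: -1, 4, -2, 2, -3
d²: 1, 16, 4, 4, 9; Σd² = 34
ρ = 1 − 6·34/(5·24) = 1 − 204/120 = -0.700

-0.700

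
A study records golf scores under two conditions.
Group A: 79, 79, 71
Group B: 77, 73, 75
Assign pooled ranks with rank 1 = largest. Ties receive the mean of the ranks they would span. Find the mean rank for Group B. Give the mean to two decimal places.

Sorted (descending): 79, 79, 77, 75, 73, 71
The 2 values of 79 occupy positions 1–2 → average rank (1+2)/2 = 1.5.
Group B values → pooled ranks: 77→3, 73→5, 75→4
Mean rank = (3 + 5 + 4) / 3 = 4.00

4.00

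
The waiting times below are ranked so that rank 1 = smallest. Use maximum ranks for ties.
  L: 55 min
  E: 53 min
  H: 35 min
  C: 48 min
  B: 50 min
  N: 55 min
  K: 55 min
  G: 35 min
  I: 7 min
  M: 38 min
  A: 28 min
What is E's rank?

Sorted (ascending): 7, 28, 35, 35, 38, 48, 50, 53, 55, 55, 55
The 2 values of 35 occupy positions 3–4 → each gets rank 4.
The 3 values of 55 occupy positions 9–11 → each gets rank 11.
E has value 53 min → rank 8.

8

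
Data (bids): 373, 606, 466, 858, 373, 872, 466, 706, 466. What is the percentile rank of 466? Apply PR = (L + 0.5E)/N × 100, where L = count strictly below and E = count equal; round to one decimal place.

38.9

N = 9.
Strictly below 466: 2. Equal to 466: 3.
PR = (2 + 0.5·3)/9 × 100 = 38.9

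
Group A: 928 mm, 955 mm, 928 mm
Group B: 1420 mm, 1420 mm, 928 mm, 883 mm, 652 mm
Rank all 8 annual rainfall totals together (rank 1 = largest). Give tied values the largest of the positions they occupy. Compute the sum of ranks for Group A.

15

Sorted (descending): 1420, 1420, 955, 928, 928, 928, 883, 652
The 2 values of 1420 occupy positions 1–2 → each gets rank 2.
The 3 values of 928 occupy positions 4–6 → each gets rank 6.
Group A values → pooled ranks: 928→6, 955→3, 928→6
Rank sum = 6 + 3 + 6 = 15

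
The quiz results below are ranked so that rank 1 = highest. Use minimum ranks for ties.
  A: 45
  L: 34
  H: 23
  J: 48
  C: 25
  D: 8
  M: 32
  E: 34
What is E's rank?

Sorted (descending): 48, 45, 34, 34, 32, 25, 23, 8
The 2 values of 34 occupy positions 3–4 → each gets rank 3.
E has value 34 → rank 3.

3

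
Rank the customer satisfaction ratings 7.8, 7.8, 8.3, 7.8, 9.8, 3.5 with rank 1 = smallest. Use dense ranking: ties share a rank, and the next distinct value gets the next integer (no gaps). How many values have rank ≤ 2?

4

Sorted (ascending): 3.5, 7.8, 7.8, 7.8, 8.3, 9.8
The 3 values of 7.8 share dense rank 2.
Remaining distinct values take the next consecutive integers.
Ranks ≤ 2: {1, 2, 2, 2} → 4 values.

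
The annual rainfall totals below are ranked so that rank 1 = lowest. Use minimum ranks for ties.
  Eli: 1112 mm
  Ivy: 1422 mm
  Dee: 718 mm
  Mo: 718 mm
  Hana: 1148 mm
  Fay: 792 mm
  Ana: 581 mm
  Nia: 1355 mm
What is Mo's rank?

Sorted (ascending): 581, 718, 718, 792, 1112, 1148, 1355, 1422
The 2 values of 718 occupy positions 2–3 → each gets rank 2.
Mo has value 718 mm → rank 2.

2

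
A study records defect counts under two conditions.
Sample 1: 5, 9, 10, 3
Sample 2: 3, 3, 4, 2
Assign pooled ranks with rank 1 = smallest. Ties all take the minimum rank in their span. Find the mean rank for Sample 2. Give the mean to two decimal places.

Sorted (ascending): 2, 3, 3, 3, 4, 5, 9, 10
The 3 values of 3 occupy positions 2–4 → each gets rank 2.
Sample 2 values → pooled ranks: 3→2, 3→2, 4→5, 2→1
Mean rank = (2 + 2 + 5 + 1) / 4 = 2.50

2.50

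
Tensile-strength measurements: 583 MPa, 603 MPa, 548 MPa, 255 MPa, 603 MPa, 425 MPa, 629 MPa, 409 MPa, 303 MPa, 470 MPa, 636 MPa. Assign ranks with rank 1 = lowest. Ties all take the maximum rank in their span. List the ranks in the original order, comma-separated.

7, 9, 6, 1, 9, 4, 10, 3, 2, 5, 11

Sorted (ascending): 255, 303, 409, 425, 470, 548, 583, 603, 603, 629, 636
The 2 values of 603 occupy positions 8–9 → each gets rank 9.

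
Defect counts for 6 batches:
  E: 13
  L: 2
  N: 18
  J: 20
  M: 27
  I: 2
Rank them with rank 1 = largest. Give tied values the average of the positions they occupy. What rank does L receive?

Sorted (descending): 27, 20, 18, 13, 2, 2
The 2 values of 2 occupy positions 5–6 → average rank (5+6)/2 = 5.5.
L has value 2 → rank 5.5.

5.5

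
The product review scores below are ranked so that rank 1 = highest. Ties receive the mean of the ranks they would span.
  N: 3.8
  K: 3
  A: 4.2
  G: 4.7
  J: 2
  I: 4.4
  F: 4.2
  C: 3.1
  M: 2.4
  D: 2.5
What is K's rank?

7

Sorted (descending): 4.7, 4.4, 4.2, 4.2, 3.8, 3.1, 3, 2.5, 2.4, 2
The 2 values of 4.2 occupy positions 3–4 → average rank (3+4)/2 = 3.5.
K has value 3 → rank 7.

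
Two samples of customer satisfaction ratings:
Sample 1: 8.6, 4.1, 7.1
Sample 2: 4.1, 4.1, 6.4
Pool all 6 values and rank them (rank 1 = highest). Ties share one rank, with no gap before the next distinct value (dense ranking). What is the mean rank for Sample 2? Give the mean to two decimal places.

3.67

Sorted (descending): 8.6, 7.1, 6.4, 4.1, 4.1, 4.1
The 3 values of 4.1 share dense rank 4.
Remaining distinct values take the next consecutive integers.
Sample 2 values → pooled ranks: 4.1→4, 4.1→4, 6.4→3
Mean rank = (4 + 4 + 3) / 3 = 3.67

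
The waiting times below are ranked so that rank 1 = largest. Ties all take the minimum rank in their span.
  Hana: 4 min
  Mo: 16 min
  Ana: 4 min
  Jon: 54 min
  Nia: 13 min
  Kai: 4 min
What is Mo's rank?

Sorted (descending): 54, 16, 13, 4, 4, 4
The 3 values of 4 occupy positions 4–6 → each gets rank 4.
Mo has value 16 min → rank 2.

2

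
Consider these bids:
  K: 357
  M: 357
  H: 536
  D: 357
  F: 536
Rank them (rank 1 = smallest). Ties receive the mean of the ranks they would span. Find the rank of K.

2

Sorted (ascending): 357, 357, 357, 536, 536
The 3 values of 357 occupy positions 1–3 → average rank 2.
The 2 values of 536 occupy positions 4–5 → average rank (4+5)/2 = 4.5.
K has value 357 → rank 2.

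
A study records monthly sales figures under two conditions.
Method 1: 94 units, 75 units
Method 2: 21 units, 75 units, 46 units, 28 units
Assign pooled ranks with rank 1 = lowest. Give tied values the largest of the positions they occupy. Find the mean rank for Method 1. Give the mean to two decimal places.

5.50

Sorted (ascending): 21, 28, 46, 75, 75, 94
The 2 values of 75 occupy positions 4–5 → each gets rank 5.
Method 1 values → pooled ranks: 94→6, 75→5
Mean rank = (6 + 5) / 2 = 5.50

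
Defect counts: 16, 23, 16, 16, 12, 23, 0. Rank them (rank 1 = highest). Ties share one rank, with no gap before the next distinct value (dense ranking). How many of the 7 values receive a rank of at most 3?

6

Sorted (descending): 23, 23, 16, 16, 16, 12, 0
The 2 values of 23 share dense rank 1.
The 3 values of 16 share dense rank 2.
Remaining distinct values take the next consecutive integers.
Ranks ≤ 3: {1, 1, 2, 2, 2, 3} → 6 values.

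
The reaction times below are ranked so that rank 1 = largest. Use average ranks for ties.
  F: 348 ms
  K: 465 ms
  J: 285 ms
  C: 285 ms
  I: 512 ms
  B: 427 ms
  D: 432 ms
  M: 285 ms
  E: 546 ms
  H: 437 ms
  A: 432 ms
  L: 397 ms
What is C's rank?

Sorted (descending): 546, 512, 465, 437, 432, 432, 427, 397, 348, 285, 285, 285
The 2 values of 432 occupy positions 5–6 → average rank (5+6)/2 = 5.5.
The 3 values of 285 occupy positions 10–12 → average rank 11.
C has value 285 ms → rank 11.

11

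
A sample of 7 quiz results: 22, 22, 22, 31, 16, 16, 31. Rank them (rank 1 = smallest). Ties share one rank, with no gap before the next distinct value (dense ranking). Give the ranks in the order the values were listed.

Sorted (ascending): 16, 16, 22, 22, 22, 31, 31
The 2 values of 16 share dense rank 1.
The 3 values of 22 share dense rank 2.
The 2 values of 31 share dense rank 3.

2, 2, 2, 3, 1, 1, 3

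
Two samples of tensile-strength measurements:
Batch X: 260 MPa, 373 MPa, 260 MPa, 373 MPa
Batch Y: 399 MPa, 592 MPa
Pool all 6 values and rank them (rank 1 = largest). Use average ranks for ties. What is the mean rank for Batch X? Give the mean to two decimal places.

4.50

Sorted (descending): 592, 399, 373, 373, 260, 260
The 2 values of 373 occupy positions 3–4 → average rank (3+4)/2 = 3.5.
The 2 values of 260 occupy positions 5–6 → average rank (5+6)/2 = 5.5.
Batch X values → pooled ranks: 260→5.5, 373→3.5, 260→5.5, 373→3.5
Mean rank = (5.5 + 3.5 + 5.5 + 3.5) / 4 = 4.50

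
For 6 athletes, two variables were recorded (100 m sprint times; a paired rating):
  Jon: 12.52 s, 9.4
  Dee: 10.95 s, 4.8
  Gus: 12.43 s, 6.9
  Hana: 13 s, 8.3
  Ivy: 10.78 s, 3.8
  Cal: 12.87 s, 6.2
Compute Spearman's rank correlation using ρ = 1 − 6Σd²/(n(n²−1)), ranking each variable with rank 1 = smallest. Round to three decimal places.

0.714

Ranks of variable 1: 4, 2, 3, 6, 1, 5
Ranks of variable 2: 6, 2, 4, 5, 1, 3
d = r₁ − r₂: -2, 0, -1, 1, 0, 2
d²: 4, 0, 1, 1, 0, 4; Σd² = 10
ρ = 1 − 6·10/(6·35) = 1 − 60/210 = 0.714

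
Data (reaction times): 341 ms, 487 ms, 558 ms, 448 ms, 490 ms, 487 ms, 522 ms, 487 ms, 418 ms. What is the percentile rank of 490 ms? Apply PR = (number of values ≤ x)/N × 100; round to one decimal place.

N = 9.
Strictly below 490: 6. Equal to 490: 1.
PR = 7/9 × 100 = 77.8

77.8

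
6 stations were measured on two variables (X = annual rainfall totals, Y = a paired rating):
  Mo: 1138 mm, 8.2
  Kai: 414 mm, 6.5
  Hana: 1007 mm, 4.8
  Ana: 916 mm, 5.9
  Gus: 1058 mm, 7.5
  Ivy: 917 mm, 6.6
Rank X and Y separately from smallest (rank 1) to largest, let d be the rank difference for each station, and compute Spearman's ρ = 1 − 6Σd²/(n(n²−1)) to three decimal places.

Ranks of variable 1: 6, 1, 4, 2, 5, 3
Ranks of variable 2: 6, 3, 1, 2, 5, 4
d = r₁ − r₂: 0, -2, 3, 0, 0, -1
d²: 0, 4, 9, 0, 0, 1; Σd² = 14
ρ = 1 − 6·14/(6·35) = 1 − 84/210 = 0.600

0.600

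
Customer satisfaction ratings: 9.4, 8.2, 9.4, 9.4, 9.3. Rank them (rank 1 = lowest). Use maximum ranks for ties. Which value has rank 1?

8.2

Sorted (ascending): 8.2, 9.3, 9.4, 9.4, 9.4
The 3 values of 9.4 occupy positions 3–5 → each gets rank 5.
Rank 1 → value 8.2.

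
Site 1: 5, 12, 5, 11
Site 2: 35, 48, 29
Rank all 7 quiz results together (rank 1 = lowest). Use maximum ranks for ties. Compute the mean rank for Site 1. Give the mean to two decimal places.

Sorted (ascending): 5, 5, 11, 12, 29, 35, 48
The 2 values of 5 occupy positions 1–2 → each gets rank 2.
Site 1 values → pooled ranks: 5→2, 12→4, 5→2, 11→3
Mean rank = (2 + 4 + 2 + 3) / 4 = 2.75

2.75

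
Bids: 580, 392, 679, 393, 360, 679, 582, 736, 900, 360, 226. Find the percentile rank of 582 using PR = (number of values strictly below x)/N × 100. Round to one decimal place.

54.5

N = 11.
Strictly below 582: 6. Equal to 582: 1.
PR = 6/11 × 100 = 54.5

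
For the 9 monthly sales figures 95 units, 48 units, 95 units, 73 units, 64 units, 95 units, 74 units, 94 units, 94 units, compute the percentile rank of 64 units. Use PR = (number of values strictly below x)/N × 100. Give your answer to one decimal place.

11.1

N = 9.
Strictly below 64: 1. Equal to 64: 1.
PR = 1/9 × 100 = 11.1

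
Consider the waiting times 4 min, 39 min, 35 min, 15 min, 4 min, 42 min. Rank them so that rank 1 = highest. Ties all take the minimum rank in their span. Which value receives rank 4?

Sorted (descending): 42, 39, 35, 15, 4, 4
The 2 values of 4 occupy positions 5–6 → each gets rank 5.
Rank 4 → value 15.

15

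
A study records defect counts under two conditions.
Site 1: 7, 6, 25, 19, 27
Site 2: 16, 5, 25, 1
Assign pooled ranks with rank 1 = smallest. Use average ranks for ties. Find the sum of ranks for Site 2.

Sorted (ascending): 1, 5, 6, 7, 16, 19, 25, 25, 27
The 2 values of 25 occupy positions 7–8 → average rank (7+8)/2 = 7.5.
Site 2 values → pooled ranks: 16→5, 5→2, 25→7.5, 1→1
Rank sum = 5 + 2 + 7.5 + 1 = 15.5

15.5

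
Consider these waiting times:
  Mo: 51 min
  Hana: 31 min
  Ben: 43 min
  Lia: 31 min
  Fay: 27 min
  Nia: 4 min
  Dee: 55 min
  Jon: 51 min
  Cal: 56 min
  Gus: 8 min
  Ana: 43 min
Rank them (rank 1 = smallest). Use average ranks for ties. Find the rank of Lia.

Sorted (ascending): 4, 8, 27, 31, 31, 43, 43, 51, 51, 55, 56
The 2 values of 31 occupy positions 4–5 → average rank (4+5)/2 = 4.5.
The 2 values of 43 occupy positions 6–7 → average rank (6+7)/2 = 6.5.
The 2 values of 51 occupy positions 8–9 → average rank (8+9)/2 = 8.5.
Lia has value 31 min → rank 4.5.

4.5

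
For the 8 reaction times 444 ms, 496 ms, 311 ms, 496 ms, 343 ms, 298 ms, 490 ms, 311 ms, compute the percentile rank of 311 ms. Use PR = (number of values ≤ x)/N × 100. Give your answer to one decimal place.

N = 8.
Strictly below 311: 1. Equal to 311: 2.
PR = 3/8 × 100 = 37.5

37.5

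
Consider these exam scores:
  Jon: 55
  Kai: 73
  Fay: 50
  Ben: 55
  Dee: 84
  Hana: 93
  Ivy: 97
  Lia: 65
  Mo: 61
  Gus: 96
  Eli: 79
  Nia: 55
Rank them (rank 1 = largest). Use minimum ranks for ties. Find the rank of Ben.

9

Sorted (descending): 97, 96, 93, 84, 79, 73, 65, 61, 55, 55, 55, 50
The 3 values of 55 occupy positions 9–11 → each gets rank 9.
Ben has value 55 → rank 9.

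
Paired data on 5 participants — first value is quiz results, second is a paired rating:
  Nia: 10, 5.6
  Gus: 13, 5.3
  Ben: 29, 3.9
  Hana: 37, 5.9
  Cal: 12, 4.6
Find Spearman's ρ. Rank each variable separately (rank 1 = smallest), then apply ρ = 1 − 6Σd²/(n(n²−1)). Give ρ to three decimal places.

Ranks of variable 1: 1, 3, 4, 5, 2
Ranks of variable 2: 4, 3, 1, 5, 2
d = r₁ − r₂: -3, 0, 3, 0, 0
d²: 9, 0, 9, 0, 0; Σd² = 18
ρ = 1 − 6·18/(5·24) = 1 − 108/120 = 0.100

0.100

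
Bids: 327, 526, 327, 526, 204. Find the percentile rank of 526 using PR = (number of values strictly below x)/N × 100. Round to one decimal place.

60.0

N = 5.
Strictly below 526: 3. Equal to 526: 2.
PR = 3/5 × 100 = 60.0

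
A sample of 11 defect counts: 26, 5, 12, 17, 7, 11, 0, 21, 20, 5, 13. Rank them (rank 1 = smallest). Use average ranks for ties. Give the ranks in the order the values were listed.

11, 2.5, 6, 8, 4, 5, 1, 10, 9, 2.5, 7

Sorted (ascending): 0, 5, 5, 7, 11, 12, 13, 17, 20, 21, 26
The 2 values of 5 occupy positions 2–3 → average rank (2+3)/2 = 2.5.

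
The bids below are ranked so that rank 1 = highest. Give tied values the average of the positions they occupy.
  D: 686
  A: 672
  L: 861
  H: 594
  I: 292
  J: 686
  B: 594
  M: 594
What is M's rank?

Sorted (descending): 861, 686, 686, 672, 594, 594, 594, 292
The 2 values of 686 occupy positions 2–3 → average rank (2+3)/2 = 2.5.
The 3 values of 594 occupy positions 5–7 → average rank 6.
M has value 594 → rank 6.

6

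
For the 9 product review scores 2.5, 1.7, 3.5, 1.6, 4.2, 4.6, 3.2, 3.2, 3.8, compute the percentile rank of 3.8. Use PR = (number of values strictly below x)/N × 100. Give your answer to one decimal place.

66.7

N = 9.
Strictly below 3.8: 6. Equal to 3.8: 1.
PR = 6/9 × 100 = 66.7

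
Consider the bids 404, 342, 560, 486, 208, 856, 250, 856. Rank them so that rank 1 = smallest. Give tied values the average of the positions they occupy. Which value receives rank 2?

250

Sorted (ascending): 208, 250, 342, 404, 486, 560, 856, 856
The 2 values of 856 occupy positions 7–8 → average rank (7+8)/2 = 7.5.
Rank 2 → value 250.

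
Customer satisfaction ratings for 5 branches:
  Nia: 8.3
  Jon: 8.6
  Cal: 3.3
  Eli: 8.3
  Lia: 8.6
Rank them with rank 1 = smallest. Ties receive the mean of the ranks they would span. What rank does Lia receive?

4.5

Sorted (ascending): 3.3, 8.3, 8.3, 8.6, 8.6
The 2 values of 8.3 occupy positions 2–3 → average rank (2+3)/2 = 2.5.
The 2 values of 8.6 occupy positions 4–5 → average rank (4+5)/2 = 4.5.
Lia has value 8.6 → rank 4.5.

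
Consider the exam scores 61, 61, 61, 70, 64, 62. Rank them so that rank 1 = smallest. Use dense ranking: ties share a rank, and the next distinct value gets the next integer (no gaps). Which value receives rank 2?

Sorted (ascending): 61, 61, 61, 62, 64, 70
The 3 values of 61 share dense rank 1.
Remaining distinct values take the next consecutive integers.
Rank 2 → value 62.

62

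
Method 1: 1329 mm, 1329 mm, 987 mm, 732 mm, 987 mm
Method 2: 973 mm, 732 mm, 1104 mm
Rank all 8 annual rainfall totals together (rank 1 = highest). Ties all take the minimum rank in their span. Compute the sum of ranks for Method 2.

Sorted (descending): 1329, 1329, 1104, 987, 987, 973, 732, 732
The 2 values of 1329 occupy positions 1–2 → each gets rank 1.
The 2 values of 987 occupy positions 4–5 → each gets rank 4.
The 2 values of 732 occupy positions 7–8 → each gets rank 7.
Method 2 values → pooled ranks: 973→6, 732→7, 1104→3
Rank sum = 6 + 7 + 3 = 16

16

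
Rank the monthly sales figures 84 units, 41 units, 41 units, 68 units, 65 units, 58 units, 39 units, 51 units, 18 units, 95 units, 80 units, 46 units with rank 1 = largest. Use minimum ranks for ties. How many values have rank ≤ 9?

Sorted (descending): 95, 84, 80, 68, 65, 58, 51, 46, 41, 41, 39, 18
The 2 values of 41 occupy positions 9–10 → each gets rank 9.
Ranks ≤ 9: {1, 2, 3, 4, 5, 6, 7, 8, 9, 9} → 10 values.

10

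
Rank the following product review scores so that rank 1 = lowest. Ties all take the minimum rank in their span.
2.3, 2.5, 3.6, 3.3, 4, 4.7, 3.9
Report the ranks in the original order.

Sorted (ascending): 2.3, 2.5, 3.3, 3.6, 3.9, 4, 4.7
No ties — each value takes its position as its rank.

1, 2, 4, 3, 6, 7, 5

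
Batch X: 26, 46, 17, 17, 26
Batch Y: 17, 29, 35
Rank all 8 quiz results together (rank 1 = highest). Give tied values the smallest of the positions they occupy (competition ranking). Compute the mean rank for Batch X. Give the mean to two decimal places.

Sorted (descending): 46, 35, 29, 26, 26, 17, 17, 17
The 2 values of 26 occupy positions 4–5 → each gets rank 4.
The 3 values of 17 occupy positions 6–8 → each gets rank 6.
Batch X values → pooled ranks: 26→4, 46→1, 17→6, 17→6, 26→4
Mean rank = (4 + 1 + 6 + 6 + 4) / 5 = 4.20

4.20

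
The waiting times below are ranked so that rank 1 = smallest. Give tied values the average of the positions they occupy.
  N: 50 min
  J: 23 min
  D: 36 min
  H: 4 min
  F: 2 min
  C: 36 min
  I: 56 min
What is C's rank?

Sorted (ascending): 2, 4, 23, 36, 36, 50, 56
The 2 values of 36 occupy positions 4–5 → average rank (4+5)/2 = 4.5.
C has value 36 min → rank 4.5.

4.5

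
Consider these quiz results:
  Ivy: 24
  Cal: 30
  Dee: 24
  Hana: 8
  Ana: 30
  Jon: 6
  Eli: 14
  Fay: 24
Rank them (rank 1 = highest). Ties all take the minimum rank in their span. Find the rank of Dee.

3

Sorted (descending): 30, 30, 24, 24, 24, 14, 8, 6
The 2 values of 30 occupy positions 1–2 → each gets rank 1.
The 3 values of 24 occupy positions 3–5 → each gets rank 3.
Dee has value 24 → rank 3.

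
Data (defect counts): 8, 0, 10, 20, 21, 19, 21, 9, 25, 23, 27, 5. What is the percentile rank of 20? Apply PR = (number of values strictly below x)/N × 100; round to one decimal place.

N = 12.
Strictly below 20: 6. Equal to 20: 1.
PR = 6/12 × 100 = 50.0

50.0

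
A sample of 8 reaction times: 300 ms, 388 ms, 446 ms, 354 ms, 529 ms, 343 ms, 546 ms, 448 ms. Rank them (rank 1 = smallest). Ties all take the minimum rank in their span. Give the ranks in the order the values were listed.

1, 4, 5, 3, 7, 2, 8, 6

Sorted (ascending): 300, 343, 354, 388, 446, 448, 529, 546
No ties — each value takes its position as its rank.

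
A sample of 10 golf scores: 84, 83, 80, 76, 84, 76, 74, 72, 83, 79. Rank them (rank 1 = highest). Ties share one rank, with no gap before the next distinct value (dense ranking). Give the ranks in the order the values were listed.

Sorted (descending): 84, 84, 83, 83, 80, 79, 76, 76, 74, 72
The 2 values of 84 share dense rank 1.
The 2 values of 83 share dense rank 2.
The 2 values of 76 share dense rank 5.
Remaining distinct values take the next consecutive integers.

1, 2, 3, 5, 1, 5, 6, 7, 2, 4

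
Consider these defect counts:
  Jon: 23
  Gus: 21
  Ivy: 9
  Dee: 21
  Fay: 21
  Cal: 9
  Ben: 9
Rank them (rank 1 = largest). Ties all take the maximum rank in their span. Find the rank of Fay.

4

Sorted (descending): 23, 21, 21, 21, 9, 9, 9
The 3 values of 21 occupy positions 2–4 → each gets rank 4.
The 3 values of 9 occupy positions 5–7 → each gets rank 7.
Fay has value 21 → rank 4.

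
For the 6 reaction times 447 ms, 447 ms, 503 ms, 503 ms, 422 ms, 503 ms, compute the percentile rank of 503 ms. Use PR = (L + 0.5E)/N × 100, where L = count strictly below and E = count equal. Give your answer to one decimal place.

N = 6.
Strictly below 503: 3. Equal to 503: 3.
PR = (3 + 0.5·3)/6 × 100 = 75.0

75.0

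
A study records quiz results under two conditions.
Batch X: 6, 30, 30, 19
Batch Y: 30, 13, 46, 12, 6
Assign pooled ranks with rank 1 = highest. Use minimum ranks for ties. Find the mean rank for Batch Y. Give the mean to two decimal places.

4.80

Sorted (descending): 46, 30, 30, 30, 19, 13, 12, 6, 6
The 3 values of 30 occupy positions 2–4 → each gets rank 2.
The 2 values of 6 occupy positions 8–9 → each gets rank 8.
Batch Y values → pooled ranks: 30→2, 13→6, 46→1, 12→7, 6→8
Mean rank = (2 + 6 + 1 + 7 + 8) / 5 = 4.80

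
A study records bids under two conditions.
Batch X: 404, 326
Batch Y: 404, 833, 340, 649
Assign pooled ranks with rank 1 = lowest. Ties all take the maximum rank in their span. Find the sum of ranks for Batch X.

Sorted (ascending): 326, 340, 404, 404, 649, 833
The 2 values of 404 occupy positions 3–4 → each gets rank 4.
Batch X values → pooled ranks: 404→4, 326→1
Rank sum = 4 + 1 = 5

5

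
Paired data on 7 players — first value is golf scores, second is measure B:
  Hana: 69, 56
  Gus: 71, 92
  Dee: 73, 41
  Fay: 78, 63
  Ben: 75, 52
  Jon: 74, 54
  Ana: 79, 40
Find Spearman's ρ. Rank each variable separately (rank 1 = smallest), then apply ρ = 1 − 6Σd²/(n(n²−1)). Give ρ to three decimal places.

Ranks of variable 1: 1, 2, 3, 6, 5, 4, 7
Ranks of variable 2: 5, 7, 2, 6, 3, 4, 1
d = r₁ − r₂: -4, -5, 1, 0, 2, 0, 6
d²: 16, 25, 1, 0, 4, 0, 36; Σd² = 82
ρ = 1 − 6·82/(7·48) = 1 − 492/336 = -0.464

-0.464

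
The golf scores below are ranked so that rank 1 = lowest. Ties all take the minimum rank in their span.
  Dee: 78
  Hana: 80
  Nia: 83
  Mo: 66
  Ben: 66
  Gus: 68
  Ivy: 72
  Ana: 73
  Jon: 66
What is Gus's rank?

Sorted (ascending): 66, 66, 66, 68, 72, 73, 78, 80, 83
The 3 values of 66 occupy positions 1–3 → each gets rank 1.
Gus has value 68 → rank 4.

4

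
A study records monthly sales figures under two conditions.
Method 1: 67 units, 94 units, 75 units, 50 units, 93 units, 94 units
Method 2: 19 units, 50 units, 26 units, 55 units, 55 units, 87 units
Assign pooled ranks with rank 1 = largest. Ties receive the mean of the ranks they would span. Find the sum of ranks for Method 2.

Sorted (descending): 94, 94, 93, 87, 75, 67, 55, 55, 50, 50, 26, 19
The 2 values of 94 occupy positions 1–2 → average rank (1+2)/2 = 1.5.
The 2 values of 55 occupy positions 7–8 → average rank (7+8)/2 = 7.5.
The 2 values of 50 occupy positions 9–10 → average rank (9+10)/2 = 9.5.
Method 2 values → pooled ranks: 19→12, 50→9.5, 26→11, 55→7.5, 55→7.5, 87→4
Rank sum = 12 + 9.5 + 11 + 7.5 + 7.5 + 4 = 51.5

51.5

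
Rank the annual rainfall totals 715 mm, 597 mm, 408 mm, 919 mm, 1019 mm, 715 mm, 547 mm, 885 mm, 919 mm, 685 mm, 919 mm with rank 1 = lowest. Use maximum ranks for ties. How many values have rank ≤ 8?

7

Sorted (ascending): 408, 547, 597, 685, 715, 715, 885, 919, 919, 919, 1019
The 2 values of 715 occupy positions 5–6 → each gets rank 6.
The 3 values of 919 occupy positions 8–10 → each gets rank 10.
Ranks ≤ 8: {1, 2, 3, 4, 6, 6, 7} → 7 values.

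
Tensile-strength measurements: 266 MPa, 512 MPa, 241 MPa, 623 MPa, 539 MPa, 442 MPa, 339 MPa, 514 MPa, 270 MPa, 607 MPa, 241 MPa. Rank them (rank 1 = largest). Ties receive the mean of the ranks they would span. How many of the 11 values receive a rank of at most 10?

9

Sorted (descending): 623, 607, 539, 514, 512, 442, 339, 270, 266, 241, 241
The 2 values of 241 occupy positions 10–11 → average rank (10+11)/2 = 10.5.
Ranks ≤ 10: {1, 2, 3, 4, 5, 6, 7, 8, 9} → 9 values.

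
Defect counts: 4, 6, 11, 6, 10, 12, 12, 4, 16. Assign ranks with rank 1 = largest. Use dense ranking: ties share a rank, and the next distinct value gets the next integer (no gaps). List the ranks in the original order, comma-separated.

6, 5, 3, 5, 4, 2, 2, 6, 1

Sorted (descending): 16, 12, 12, 11, 10, 6, 6, 4, 4
The 2 values of 12 share dense rank 2.
The 2 values of 6 share dense rank 5.
The 2 values of 4 share dense rank 6.
Remaining distinct values take the next consecutive integers.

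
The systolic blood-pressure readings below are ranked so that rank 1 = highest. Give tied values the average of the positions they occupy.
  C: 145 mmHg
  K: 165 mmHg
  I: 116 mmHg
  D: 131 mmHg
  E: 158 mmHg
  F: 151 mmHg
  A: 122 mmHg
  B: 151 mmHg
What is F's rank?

3.5

Sorted (descending): 165, 158, 151, 151, 145, 131, 122, 116
The 2 values of 151 occupy positions 3–4 → average rank (3+4)/2 = 3.5.
F has value 151 mmHg → rank 3.5.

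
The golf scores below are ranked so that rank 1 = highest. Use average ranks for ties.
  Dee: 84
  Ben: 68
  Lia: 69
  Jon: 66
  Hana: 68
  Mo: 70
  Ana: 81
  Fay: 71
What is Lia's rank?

Sorted (descending): 84, 81, 71, 70, 69, 68, 68, 66
The 2 values of 68 occupy positions 6–7 → average rank (6+7)/2 = 6.5.
Lia has value 69 → rank 5.

5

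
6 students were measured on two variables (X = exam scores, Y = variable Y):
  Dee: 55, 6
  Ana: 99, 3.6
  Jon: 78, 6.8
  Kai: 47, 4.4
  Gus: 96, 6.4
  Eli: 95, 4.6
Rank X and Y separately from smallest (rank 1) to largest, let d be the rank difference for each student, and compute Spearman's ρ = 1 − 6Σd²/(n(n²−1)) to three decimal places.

Ranks of variable 1: 2, 6, 3, 1, 5, 4
Ranks of variable 2: 4, 1, 6, 2, 5, 3
d = r₁ − r₂: -2, 5, -3, -1, 0, 1
d²: 4, 25, 9, 1, 0, 1; Σd² = 40
ρ = 1 − 6·40/(6·35) = 1 − 240/210 = -0.143

-0.143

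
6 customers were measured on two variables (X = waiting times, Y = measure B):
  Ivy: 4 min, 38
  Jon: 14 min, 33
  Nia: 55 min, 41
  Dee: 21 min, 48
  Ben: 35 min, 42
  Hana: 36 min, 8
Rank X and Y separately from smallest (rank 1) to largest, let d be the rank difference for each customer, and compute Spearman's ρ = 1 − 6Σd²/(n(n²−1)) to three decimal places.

Ranks of variable 1: 1, 2, 6, 3, 4, 5
Ranks of variable 2: 3, 2, 4, 6, 5, 1
d = r₁ − r₂: -2, 0, 2, -3, -1, 4
d²: 4, 0, 4, 9, 1, 16; Σd² = 34
ρ = 1 − 6·34/(6·35) = 1 − 204/210 = 0.029

0.029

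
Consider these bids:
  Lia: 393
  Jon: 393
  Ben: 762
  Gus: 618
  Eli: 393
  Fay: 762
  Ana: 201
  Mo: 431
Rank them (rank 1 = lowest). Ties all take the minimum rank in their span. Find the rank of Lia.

Sorted (ascending): 201, 393, 393, 393, 431, 618, 762, 762
The 3 values of 393 occupy positions 2–4 → each gets rank 2.
The 2 values of 762 occupy positions 7–8 → each gets rank 7.
Lia has value 393 → rank 2.

2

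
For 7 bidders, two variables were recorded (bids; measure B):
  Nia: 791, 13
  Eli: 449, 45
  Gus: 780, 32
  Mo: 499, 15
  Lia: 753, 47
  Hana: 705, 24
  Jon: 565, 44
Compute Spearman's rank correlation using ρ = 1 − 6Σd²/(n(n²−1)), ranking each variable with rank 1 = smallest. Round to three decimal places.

Ranks of variable 1: 7, 1, 6, 2, 5, 4, 3
Ranks of variable 2: 1, 6, 4, 2, 7, 3, 5
d = r₁ − r₂: 6, -5, 2, 0, -2, 1, -2
d²: 36, 25, 4, 0, 4, 1, 4; Σd² = 74
ρ = 1 − 6·74/(7·48) = 1 − 444/336 = -0.321

-0.321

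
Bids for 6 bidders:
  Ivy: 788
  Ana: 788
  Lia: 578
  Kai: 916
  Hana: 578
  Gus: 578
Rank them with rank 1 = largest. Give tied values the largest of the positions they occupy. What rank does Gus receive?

6

Sorted (descending): 916, 788, 788, 578, 578, 578
The 2 values of 788 occupy positions 2–3 → each gets rank 3.
The 3 values of 578 occupy positions 4–6 → each gets rank 6.
Gus has value 578 → rank 6.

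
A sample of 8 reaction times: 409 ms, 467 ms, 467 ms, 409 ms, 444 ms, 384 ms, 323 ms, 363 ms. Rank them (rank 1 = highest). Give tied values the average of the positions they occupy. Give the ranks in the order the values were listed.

4.5, 1.5, 1.5, 4.5, 3, 6, 8, 7

Sorted (descending): 467, 467, 444, 409, 409, 384, 363, 323
The 2 values of 467 occupy positions 1–2 → average rank (1+2)/2 = 1.5.
The 2 values of 409 occupy positions 4–5 → average rank (4+5)/2 = 4.5.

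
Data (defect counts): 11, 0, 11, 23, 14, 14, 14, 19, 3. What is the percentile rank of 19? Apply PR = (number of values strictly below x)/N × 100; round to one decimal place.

77.8

N = 9.
Strictly below 19: 7. Equal to 19: 1.
PR = 7/9 × 100 = 77.8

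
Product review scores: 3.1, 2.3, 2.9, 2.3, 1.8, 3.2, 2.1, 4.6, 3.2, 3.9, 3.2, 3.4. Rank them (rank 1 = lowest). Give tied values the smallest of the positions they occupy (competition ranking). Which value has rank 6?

3.1

Sorted (ascending): 1.8, 2.1, 2.3, 2.3, 2.9, 3.1, 3.2, 3.2, 3.2, 3.4, 3.9, 4.6
The 2 values of 2.3 occupy positions 3–4 → each gets rank 3.
The 3 values of 3.2 occupy positions 7–9 → each gets rank 7.
Rank 6 → value 3.1.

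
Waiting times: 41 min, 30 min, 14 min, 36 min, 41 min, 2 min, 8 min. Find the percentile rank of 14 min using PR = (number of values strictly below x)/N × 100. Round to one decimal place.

28.6

N = 7.
Strictly below 14: 2. Equal to 14: 1.
PR = 2/7 × 100 = 28.6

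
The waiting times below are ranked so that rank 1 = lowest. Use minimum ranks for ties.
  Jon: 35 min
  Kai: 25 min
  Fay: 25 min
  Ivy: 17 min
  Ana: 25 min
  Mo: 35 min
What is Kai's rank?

Sorted (ascending): 17, 25, 25, 25, 35, 35
The 3 values of 25 occupy positions 2–4 → each gets rank 2.
The 2 values of 35 occupy positions 5–6 → each gets rank 5.
Kai has value 25 min → rank 2.

2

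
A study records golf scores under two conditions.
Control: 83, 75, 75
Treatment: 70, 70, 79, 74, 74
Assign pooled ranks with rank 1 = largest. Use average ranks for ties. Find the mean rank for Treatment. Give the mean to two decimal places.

Sorted (descending): 83, 79, 75, 75, 74, 74, 70, 70
The 2 values of 75 occupy positions 3–4 → average rank (3+4)/2 = 3.5.
The 2 values of 74 occupy positions 5–6 → average rank (5+6)/2 = 5.5.
The 2 values of 70 occupy positions 7–8 → average rank (7+8)/2 = 7.5.
Treatment values → pooled ranks: 70→7.5, 70→7.5, 79→2, 74→5.5, 74→5.5
Mean rank = (7.5 + 7.5 + 2 + 5.5 + 5.5) / 5 = 5.60

5.60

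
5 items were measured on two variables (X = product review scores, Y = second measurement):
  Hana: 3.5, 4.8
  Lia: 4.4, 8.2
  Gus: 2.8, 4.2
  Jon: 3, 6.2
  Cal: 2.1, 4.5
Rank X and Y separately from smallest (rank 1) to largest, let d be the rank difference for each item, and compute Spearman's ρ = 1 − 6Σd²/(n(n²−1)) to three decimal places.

0.800

Ranks of variable 1: 4, 5, 2, 3, 1
Ranks of variable 2: 3, 5, 1, 4, 2
d = r₁ − r₂: 1, 0, 1, -1, -1
d²: 1, 0, 1, 1, 1; Σd² = 4
ρ = 1 − 6·4/(5·24) = 1 − 24/120 = 0.800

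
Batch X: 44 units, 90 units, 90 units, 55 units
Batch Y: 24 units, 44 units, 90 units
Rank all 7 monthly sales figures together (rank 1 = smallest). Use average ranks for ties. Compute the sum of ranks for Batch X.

Sorted (ascending): 24, 44, 44, 55, 90, 90, 90
The 2 values of 44 occupy positions 2–3 → average rank (2+3)/2 = 2.5.
The 3 values of 90 occupy positions 5–7 → average rank 6.
Batch X values → pooled ranks: 44→2.5, 90→6, 90→6, 55→4
Rank sum = 2.5 + 6 + 6 + 4 = 18.5

18.5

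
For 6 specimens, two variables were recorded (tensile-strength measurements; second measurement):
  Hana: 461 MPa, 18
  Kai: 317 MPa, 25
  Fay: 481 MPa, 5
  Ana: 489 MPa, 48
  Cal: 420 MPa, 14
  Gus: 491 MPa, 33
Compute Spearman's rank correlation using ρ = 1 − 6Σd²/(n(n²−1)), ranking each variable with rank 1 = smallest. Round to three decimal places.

0.429

Ranks of variable 1: 3, 1, 4, 5, 2, 6
Ranks of variable 2: 3, 4, 1, 6, 2, 5
d = r₁ − r₂: 0, -3, 3, -1, 0, 1
d²: 0, 9, 9, 1, 0, 1; Σd² = 20
ρ = 1 − 6·20/(6·35) = 1 − 120/210 = 0.429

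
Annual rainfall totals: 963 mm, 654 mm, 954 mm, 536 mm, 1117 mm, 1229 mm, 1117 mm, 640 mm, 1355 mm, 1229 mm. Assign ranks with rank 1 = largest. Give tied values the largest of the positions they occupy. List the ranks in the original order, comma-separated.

6, 8, 7, 10, 5, 3, 5, 9, 1, 3

Sorted (descending): 1355, 1229, 1229, 1117, 1117, 963, 954, 654, 640, 536
The 2 values of 1229 occupy positions 2–3 → each gets rank 3.
The 2 values of 1117 occupy positions 4–5 → each gets rank 5.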